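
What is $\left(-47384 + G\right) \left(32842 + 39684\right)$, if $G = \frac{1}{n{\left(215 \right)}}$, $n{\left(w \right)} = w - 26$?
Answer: $- \frac{649512032450}{189} \approx -3.4366 \cdot 10^{9}$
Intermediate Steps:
$n{\left(w \right)} = -26 + w$
$G = \frac{1}{189}$ ($G = \frac{1}{-26 + 215} = \frac{1}{189} \approx 0.005291$)
$\left(-47384 + G\right) \left(32842 + 39684\right) = \left(-47384 + \frac{1}{189}\right) \left(32842 + 39684\right) = \left(- \frac{8955575}{189}\right) 72526 = - \frac{649512032450}{189}$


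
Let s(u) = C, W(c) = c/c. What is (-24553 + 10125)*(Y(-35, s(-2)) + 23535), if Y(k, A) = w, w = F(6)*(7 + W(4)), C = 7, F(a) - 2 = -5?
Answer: -339216708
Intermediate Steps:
W(c) = 1
F(a) = -3 (F(a) = 2 - 5 = -3)
s(u) = 7
w = -24 (w = -3*(7 + 1) = -3*8 = -24)
Y(k, A) = -24
(-24553 + 10125)*(Y(-35, s(-2)) + 23535) = (-24553 + 10125)*(-24 + 23535) = -14428*23511 = -339216708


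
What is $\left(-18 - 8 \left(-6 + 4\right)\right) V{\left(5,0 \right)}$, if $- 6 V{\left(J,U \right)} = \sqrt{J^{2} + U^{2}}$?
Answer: $\frac{5}{3} \approx 1.6667$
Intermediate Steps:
$V{\left(J,U \right)} = - \frac{\sqrt{J^{2} + U^{2}}}{6}$
$\left(-18 - 8 \left(-6 + 4\right)\right) V{\left(5,0 \right)} = \left(-18 - 8 \left(-6 + 4\right)\right) \left(- \frac{\sqrt{5^{2} + 0^{2}}}{6}\right) = \left(-18 - -16\right) \left(- \frac{\sqrt{25 + 0}}{6}\right) = \left(-18 + 16\right) \left(- \frac{\sqrt{25}}{6}\right) = - 2 \left(\left(- \frac{1}{6}\right) 5\right) = \left(-2\right) \left(- \frac{5}{6}\right) = \frac{5}{3}$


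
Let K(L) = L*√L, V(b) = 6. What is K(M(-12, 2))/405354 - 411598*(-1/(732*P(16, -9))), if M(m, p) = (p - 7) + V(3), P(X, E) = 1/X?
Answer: 222457194317/24726594 ≈ 8996.7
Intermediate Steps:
M(m, p) = -1 + p (M(m, p) = (p - 7) + 6 = (-7 + p) + 6 = -1 + p)
K(L) = L^(3/2)
K(M(-12, 2))/405354 - 411598*(-1/(732*P(16, -9))) = (-1 + 2)^(3/2)/405354 - 411598/((-732/16)) = 1^(3/2)*(1/405354) - 411598/((-732*1/16)) = 1*(1/405354) - 411598/(-183/4) = 1/405354 - 411598*(-4/183) = 1/405354 + 1646392/183 = 222457194317/24726594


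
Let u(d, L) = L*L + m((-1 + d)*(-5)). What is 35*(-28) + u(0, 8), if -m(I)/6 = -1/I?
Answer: -4574/5 ≈ -914.80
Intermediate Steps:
m(I) = 6/I (m(I) = -(-6)/I = 6/I)
u(d, L) = L² + 6/(5 - 5*d) (u(d, L) = L*L + 6/(((-1 + d)*(-5))) = L² + 6/(5 - 5*d))
35*(-28) + u(0, 8) = 35*(-28) + (-6 + 5*8²*(-1 + 0))/(5*(-1 + 0)) = -980 + (⅕)*(-6 + 5*64*(-1))/(-1) = -980 + (⅕)*(-1)*(-6 - 320) = -980 + (⅕)*(-1)*(-326) = -980 + 326/5 = -4574/5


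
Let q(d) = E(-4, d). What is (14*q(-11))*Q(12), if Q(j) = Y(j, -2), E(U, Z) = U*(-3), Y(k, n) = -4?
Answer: -672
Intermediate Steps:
E(U, Z) = -3*U
Q(j) = -4
q(d) = 12 (q(d) = -3*(-4) = 12)
(14*q(-11))*Q(12) = (14*12)*(-4) = 168*(-4) = -672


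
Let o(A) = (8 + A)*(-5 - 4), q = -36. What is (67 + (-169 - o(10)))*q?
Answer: -2160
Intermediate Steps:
o(A) = -72 - 9*A (o(A) = (8 + A)*(-9) = -72 - 9*A)
(67 + (-169 - o(10)))*q = (67 + (-169 - (-72 - 9*10)))*(-36) = (67 + (-169 - (-72 - 90)))*(-36) = (67 + (-169 - 1*(-162)))*(-36) = (67 + (-169 + 162))*(-36) = (67 - 7)*(-36) = 60*(-36) = -2160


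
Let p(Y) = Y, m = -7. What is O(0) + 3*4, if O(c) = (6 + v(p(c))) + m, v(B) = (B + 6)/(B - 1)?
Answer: 5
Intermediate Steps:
v(B) = (6 + B)/(-1 + B)
O(c) = -1 + (6 + c)/(-1 + c) (O(c) = (6 + (6 + c)/(-1 + c)) - 7 = -1 + (6 + c)/(-1 + c))
O(0) + 3*4 = 7/(-1 + 0) + 3*4 = 7/(-1) + 12 = 7*(-1) + 12 = -7 + 12 = 5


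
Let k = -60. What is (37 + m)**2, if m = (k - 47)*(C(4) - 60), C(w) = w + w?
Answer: 31371201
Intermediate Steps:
C(w) = 2*w
m = 5564 (m = (-60 - 47)*(2*4 - 60) = -107*(8 - 60) = -107*(-52) = 5564)
(37 + m)**2 = (37 + 5564)**2 = 5601**2 = 31371201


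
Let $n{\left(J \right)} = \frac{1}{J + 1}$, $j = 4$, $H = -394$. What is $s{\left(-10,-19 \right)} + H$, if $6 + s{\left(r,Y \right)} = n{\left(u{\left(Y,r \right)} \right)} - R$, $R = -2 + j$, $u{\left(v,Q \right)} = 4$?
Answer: $- \frac{2009}{5} \approx -401.8$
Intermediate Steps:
$n{\left(J \right)} = \frac{1}{1 + J}$
$R = 2$ ($R = -2 + 4 = 2$)
$s{\left(r,Y \right)} = - \frac{39}{5}$ ($s{\left(r,Y \right)} = -6 + \left(\frac{1}{1 + 4} - 2\right) = -6 - \left(2 - \frac{1}{5}\right) = -6 + \left(\frac{1}{5} - 2\right) = -6 - \frac{9}{5} = - \frac{39}{5}$)
$s{\left(-10,-19 \right)} + H = - \frac{39}{5} - 394 = - \frac{2009}{5}$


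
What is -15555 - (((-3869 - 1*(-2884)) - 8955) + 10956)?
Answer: -16571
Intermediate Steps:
-15555 - (((-3869 - 1*(-2884)) - 8955) + 10956) = -15555 - (((-3869 + 2884) - 8955) + 10956) = -15555 - ((-985 - 8955) + 10956) = -15555 - (-9940 + 10956) = -15555 - 1*1016 = -15555 - 1016 = -16571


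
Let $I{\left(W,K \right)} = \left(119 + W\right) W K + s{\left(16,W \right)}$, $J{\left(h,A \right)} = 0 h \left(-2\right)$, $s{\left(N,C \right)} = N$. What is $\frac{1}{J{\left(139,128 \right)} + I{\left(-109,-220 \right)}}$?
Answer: $\frac{1}{239816} \approx 4.1699 \cdot 10^{-6}$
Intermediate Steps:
$J{\left(h,A \right)} = 0$ ($J{\left(h,A \right)} = 0 \left(-2\right) = 0$)
$I{\left(W,K \right)} = 16 + K W \left(119 + W\right)$ ($I{\left(W,K \right)} = \left(119 + W\right) W K + 16 = W \left(119 + W\right) K + 16 = K W \left(119 + W\right) + 16 = 16 + K W \left(119 + W\right)$)
$\frac{1}{J{\left(139,128 \right)} + I{\left(-109,-220 \right)}} = \frac{1}{0 + \left(16 - 220 \left(-109\right)^{2} + 119 \left(-220\right) \left(-109\right)\right)} = \frac{1}{0 + \left(16 - 2613820 + 2853620\right)} = \frac{1}{0 + 239816} = \frac{1}{239816}$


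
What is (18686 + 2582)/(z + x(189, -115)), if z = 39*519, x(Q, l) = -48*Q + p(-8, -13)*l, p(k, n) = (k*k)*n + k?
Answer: 21268/107769 ≈ 0.19735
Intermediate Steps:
p(k, n) = k + n*k² (p(k, n) = k²*n + k = n*k² + k = k + n*k²)
x(Q, l) = -840*l - 48*Q (x(Q, l) = -48*Q + (-8*(1 - 8*(-13)))*l = -48*Q + (-8*(1 + 104))*l = -48*Q + (-8*105)*l = -48*Q - 840*l = -840*l - 48*Q)
z = 20241
(18686 + 2582)/(z + x(189, -115)) = (18686 + 2582)/(20241 + (-840*(-115) - 48*189)) = 21268/(20241 + (96600 - 9072)) = 21268/(20241 + 87528) = 21268/107769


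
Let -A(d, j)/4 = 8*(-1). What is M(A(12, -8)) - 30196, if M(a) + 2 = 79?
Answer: -30119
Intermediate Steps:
A(d, j) = 32 (A(d, j) = -32*(-1) = -4*(-8) = 32)
M(a) = 77 (M(a) = -2 + 79 = 77)
M(A(12, -8)) - 30196 = 77 - 30196 = -30119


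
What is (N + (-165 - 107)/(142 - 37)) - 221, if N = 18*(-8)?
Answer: -38597/105 ≈ -367.59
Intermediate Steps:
N = -144
(N + (-165 - 107)/(142 - 37)) - 221 = (-144 + (-165 - 107)/(142 - 37)) - 221 = (-144 - 272/105) - 221 = -15392/105 - 221 = -38597/105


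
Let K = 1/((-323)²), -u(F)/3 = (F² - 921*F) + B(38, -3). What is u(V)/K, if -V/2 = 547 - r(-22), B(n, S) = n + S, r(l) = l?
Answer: -733383939699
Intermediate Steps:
B(n, S) = S + n
V = -1138 (V = -2*(547 - 1*(-22)) = -2*(547 + 22) = -2*569 = -1138)
u(F) = -105 - 3*F² + 2763*F (u(F) = -3*((F² - 921*F) + (-3 + 38)) = -3*((F² - 921*F) + 35) = -3*(35 + F² - 921*F) = -105 - 3*F² + 2763*F)
K = 1/104329 ≈ 9.5851e-6
u(V)/K = (-105 - 3*(-1138)² + 2763*(-1138))/(1/104329) = (-105 - 3*1295044 - 3144294)*104329 = (-105 - 3885132 - 3144294)*104329 = -7029531*104329 = -733383939699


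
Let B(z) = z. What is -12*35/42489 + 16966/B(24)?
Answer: 40047683/56652 ≈ 706.91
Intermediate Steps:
-12*35/42489 + 16966/B(24) = -12*35/42489 + 16966/24 = -420*1/42489 + 16966*(1/24) = -140/14163 + 8483/12 = 40047683/56652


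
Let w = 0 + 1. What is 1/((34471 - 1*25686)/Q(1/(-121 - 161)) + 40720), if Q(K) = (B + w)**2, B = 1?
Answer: 4/171665 ≈ 2.3301e-5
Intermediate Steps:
w = 1
Q(K) = 4 (Q(K) = (1 + 1)**2 = 2**2 = 4)
1/((34471 - 1*25686)/Q(1/(-121 - 161)) + 40720) = 1/((34471 - 1*25686)/4 + 40720) = 1/((34471 - 25686)*(1/4) + 40720) = 1/(8785*(1/4) + 40720) = 1/(8785/4 + 40720) = 1/(171665/4) = 4/171665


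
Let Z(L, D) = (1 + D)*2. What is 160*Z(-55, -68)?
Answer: -21440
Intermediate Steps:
Z(L, D) = 2 + 2*D
160*Z(-55, -68) = 160*(2 + 2*(-68)) = 160*(2 - 136) = 160*(-134) = -21440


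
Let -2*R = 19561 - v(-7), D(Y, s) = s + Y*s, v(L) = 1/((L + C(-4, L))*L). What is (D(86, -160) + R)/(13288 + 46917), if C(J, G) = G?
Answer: -4645297/11800180 ≈ -0.39366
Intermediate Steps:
v(L) = 1/(2*L²) (v(L) = 1/((L + L)*L) = 1/(((2*L))*L) = (1/(2*L))/L = 1/(2*L²))
R = -1916977/196 (R = -(19561 - 1/(2*(-7)²))/2 = -(19561 - 1/(2*49))/2 = -(19561 - 1*1/98)/2 = -(19561 - 1/98)/2 = -½*1916977/98 = -1916977/196 ≈ -9780.5)
(D(86, -160) + R)/(13288 + 46917) = (-160*(1 + 86) - 1916977/196)/(13288 + 46917) = (-160*87 - 1916977/196)/60205 = (-13920 - 1916977/196)*(1/60205) = -4645297/196*1/60205 = -4645297/11800180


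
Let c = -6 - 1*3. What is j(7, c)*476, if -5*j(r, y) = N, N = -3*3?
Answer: 4284/5 ≈ 856.80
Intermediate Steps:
c = -9 (c = -6 - 3 = -9)
N = -9
j(r, y) = 9/5 (j(r, y) = -1/5*(-9) = 9/5)
j(7, c)*476 = (9/5)*476 = 4284/5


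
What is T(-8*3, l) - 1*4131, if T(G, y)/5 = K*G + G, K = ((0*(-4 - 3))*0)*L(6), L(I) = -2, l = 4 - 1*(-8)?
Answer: -4251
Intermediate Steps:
l = 12 (l = 4 + 8 = 12)
K = 0 (K = ((0*(-4 - 3))*0)*(-2) = ((0*(-7))*0)*(-2) = (0*0)*(-2) = 0*(-2) = 0)
T(G, y) = 5*G (T(G, y) = 5*(0*G + G) = 5*(0 + G) = 5*G)
T(-8*3, l) - 1*4131 = 5*(-8*3) - 1*4131 = 5*(-24) - 4131 = -120 - 4131 = -4251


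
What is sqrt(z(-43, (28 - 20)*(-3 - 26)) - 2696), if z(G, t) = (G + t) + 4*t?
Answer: I*sqrt(3899) ≈ 62.442*I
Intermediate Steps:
z(G, t) = G + 5*t
sqrt(z(-43, (28 - 20)*(-3 - 26)) - 2696) = sqrt((-43 + 5*((28 - 20)*(-3 - 26))) - 2696) = sqrt((-43 + 5*(8*(-29))) - 2696) = sqrt((-43 + 5*(-232)) - 2696) = sqrt((-43 - 1160) - 2696) = sqrt(-1203 - 2696) = sqrt(-3899) = I*sqrt(3899)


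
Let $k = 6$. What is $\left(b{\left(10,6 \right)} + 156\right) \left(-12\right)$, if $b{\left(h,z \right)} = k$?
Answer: $-1944$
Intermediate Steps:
$b{\left(h,z \right)} = 6$
$\left(b{\left(10,6 \right)} + 156\right) \left(-12\right) = \left(6 + 156\right) \left(-12\right) = 162 \left(-12\right) = -1944$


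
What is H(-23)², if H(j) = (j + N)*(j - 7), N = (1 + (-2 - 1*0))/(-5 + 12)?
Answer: 23619600/49 ≈ 4.8203e+5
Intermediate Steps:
N = -⅐ (N = (1 + (-2 + 0))/7 = (1 - 2)*(⅐) = -1*⅐ = -⅐ ≈ -0.14286)
H(j) = (-7 + j)*(-⅐ + j) (H(j) = (j - ⅐)*(j - 7) = (-⅐ + j)*(-7 + j) = (-7 + j)*(-⅐ + j))
H(-23)² = (1 + (-23)² - 50/7*(-23))² = (1 + 529 + 1150/7)² = (4860/7)² = 23619600/49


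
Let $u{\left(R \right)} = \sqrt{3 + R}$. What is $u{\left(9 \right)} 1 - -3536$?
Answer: $3536 + 2 \sqrt{3} \approx 3539.5$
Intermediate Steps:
$u{\left(9 \right)} 1 - -3536 = \sqrt{3 + 9} \cdot 1 - -3536 = \sqrt{12} \cdot 1 + 3536 = 2 \sqrt{3} \cdot 1 + 3536 = 2 \sqrt{3} + 3536 = 3536 + 2 \sqrt{3}$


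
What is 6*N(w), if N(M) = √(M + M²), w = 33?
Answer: 6*√1122 ≈ 200.98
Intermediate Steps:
6*N(w) = 6*√(33*(1 + 33)) = 6*√(33*34) = 6*√1122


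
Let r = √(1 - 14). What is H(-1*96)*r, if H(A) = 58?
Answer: 58*I*√13 ≈ 209.12*I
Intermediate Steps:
r = I*√13 (r = √(-13) = I*√13 ≈ 3.6056*I)
H(-1*96)*r = 58*(I*√13) = 58*I*√13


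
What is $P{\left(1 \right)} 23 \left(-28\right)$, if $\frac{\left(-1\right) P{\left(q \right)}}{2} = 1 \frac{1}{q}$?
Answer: $1288$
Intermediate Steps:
$P{\left(q \right)} = - \frac{2}{q}$ ($P{\left(q \right)} = - 2 \cdot 1 \frac{1}{q} = - \frac{2}{q}$)
$P{\left(1 \right)} 23 \left(-28\right) = - \frac{2}{1} \cdot 23 \left(-28\right) = \left(-2\right) 1 \cdot 23 \left(-28\right) = \left(-2\right) 23 \left(-28\right) = \left(-46\right) \left(-28\right) = 1288$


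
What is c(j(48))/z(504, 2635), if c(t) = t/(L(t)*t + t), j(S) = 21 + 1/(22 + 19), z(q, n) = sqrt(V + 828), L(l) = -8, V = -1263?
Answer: I*sqrt(435)/3045 ≈ 0.0068495*I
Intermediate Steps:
z(q, n) = I*sqrt(435) (z(q, n) = sqrt(-1263 + 828) = sqrt(-435) = I*sqrt(435))
j(S) = 862/41 (j(S) = 21 + 1/41 = 862/41)
c(t) = -1/7 (c(t) = t/(-8*t + t) = t/((-7*t)) = t*(-1/(7*t)) = -1/7)
c(j(48))/z(504, 2635) = -(-I*sqrt(435)/435)/7 = -(-1)*I*sqrt(435)/3045 = I*sqrt(435)/3045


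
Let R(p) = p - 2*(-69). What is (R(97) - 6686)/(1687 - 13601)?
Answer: 6451/11914 ≈ 0.54146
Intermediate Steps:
R(p) = 138 + p (R(p) = p + 138 = 138 + p)
(R(97) - 6686)/(1687 - 13601) = ((138 + 97) - 6686)/(1687 - 13601) = (235 - 6686)/(-11914) = -6451*(-1/11914) = 6451/11914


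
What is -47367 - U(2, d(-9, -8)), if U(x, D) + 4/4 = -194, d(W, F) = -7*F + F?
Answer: -47172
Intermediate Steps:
d(W, F) = -6*F
U(x, D) = -195 (U(x, D) = -1 - 194 = -195)
-47367 - U(2, d(-9, -8)) = -47367 - 1*(-195) = -47367 + 195 = -47172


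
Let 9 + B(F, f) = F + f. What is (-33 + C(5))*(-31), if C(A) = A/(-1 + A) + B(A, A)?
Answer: 3813/4 ≈ 953.25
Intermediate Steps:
B(F, f) = -9 + F + f (B(F, f) = -9 + (F + f) = -9 + F + f)
C(A) = -9 + 2*A + A/(-1 + A) (C(A) = A/(-1 + A) + (-9 + A + A) = A/(-1 + A) + (-9 + 2*A) = -9 + 2*A + A/(-1 + A))
(-33 + C(5))*(-31) = (-33 + (9 - 1*5 + 5*(-9 + 2*5))/(-1 + 5))*(-31) = (-33 + (9 - 5 + 5*(-9 + 10))/4)*(-31) = (-33 + (9 - 5 + 5*1)/4)*(-31) = (-33 + (9 - 5 + 5)/4)*(-31) = (-33 + (1/4)*9)*(-31) = (-33 + 9/4)*(-31) = -123/4*(-31) = 3813/4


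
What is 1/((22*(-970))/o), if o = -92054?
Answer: 46027/10670 ≈ 4.3137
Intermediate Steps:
1/((22*(-970))/o) = 1/((22*(-970))/(-92054)) = 1/(-21340*(-1/92054)) = 1/(10670/46027) = 46027/10670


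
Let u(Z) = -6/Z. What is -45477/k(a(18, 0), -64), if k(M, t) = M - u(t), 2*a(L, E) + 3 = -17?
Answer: 1455264/323 ≈ 4505.5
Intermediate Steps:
a(L, E) = -10 (a(L, E) = -3/2 + (½)*(-17) = -3/2 - 17/2 = -10)
k(M, t) = M + 6/t (k(M, t) = M - (-6)/t = M + 6/t)
-45477/k(a(18, 0), -64) = -45477/(-10 + 6/(-64)) = -45477/(-10 + 6*(-1/64)) = -45477/(-10 - 3/32) = -45477/(-323/32) = -45477*(-32/323) = 1455264/323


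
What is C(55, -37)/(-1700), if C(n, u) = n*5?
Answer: -11/68 ≈ -0.16176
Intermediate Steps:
C(n, u) = 5*n
C(55, -37)/(-1700) = (5*55)/(-1700) = 275*(-1/1700) = -11/68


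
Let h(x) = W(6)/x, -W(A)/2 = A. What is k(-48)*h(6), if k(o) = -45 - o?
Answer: -6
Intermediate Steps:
W(A) = -2*A
h(x) = -12/x (h(x) = (-2*6)/x = -12/x)
k(-48)*h(6) = (-45 - 1*(-48))*(-12/6) = (-45 + 48)*(-12*⅙) = 3*(-2) = -6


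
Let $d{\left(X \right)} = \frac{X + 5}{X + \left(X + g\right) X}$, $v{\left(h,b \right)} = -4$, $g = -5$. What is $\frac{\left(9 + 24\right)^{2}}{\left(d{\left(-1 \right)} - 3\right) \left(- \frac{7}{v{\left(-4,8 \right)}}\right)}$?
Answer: $- \frac{1980}{7} \approx -282.86$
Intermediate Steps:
$d{\left(X \right)} = \frac{5 + X}{X + X \left(-5 + X\right)}$ ($d{\left(X \right)} = \frac{X + 5}{X + \left(X - 5\right) X} = \frac{5 + X}{X + \left(-5 + X\right) X} = \frac{5 + X}{X + X \left(-5 + X\right)}$)
$\frac{\left(9 + 24\right)^{2}}{\left(d{\left(-1 \right)} - 3\right) \left(- \frac{7}{v{\left(-4,8 \right)}}\right)} = \frac{\left(9 + 24\right)^{2}}{\left(\frac{5 - 1}{\left(-1\right) \left(-4 - 1\right)} - 3\right) \left(- \frac{7}{-4}\right)} = \frac{33^{2}}{\left(\left(-1\right) \frac{1}{-5} \cdot 4 - 3\right) \left(\left(-7\right) \left(- \frac{1}{4}\right)\right)} = \frac{1089}{\left(\left(-1\right) \left(- \frac{1}{5}\right) 4 - 3\right) \frac{7}{4}} = \frac{1089}{\left(\frac{4}{5} - 3\right) \frac{7}{4}} = \frac{1089}{\left(- \frac{11}{5}\right) \frac{7}{4}} = \frac{1089}{- \frac{77}{20}} = 1089 \left(- \frac{20}{77}\right) = - \frac{1980}{7}$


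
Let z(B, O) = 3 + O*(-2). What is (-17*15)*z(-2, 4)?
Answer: 1275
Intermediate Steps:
z(B, O) = 3 - 2*O
(-17*15)*z(-2, 4) = (-17*15)*(3 - 2*4) = -255*(3 - 8) = -255*(-5) = 1275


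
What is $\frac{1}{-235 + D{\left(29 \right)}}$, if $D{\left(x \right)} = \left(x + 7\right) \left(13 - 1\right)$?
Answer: $\frac{1}{197} \approx 0.0050761$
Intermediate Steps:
$D{\left(x \right)} = 84 + 12 x$ ($D{\left(x \right)} = \left(7 + x\right) 12 = 84 + 12 x$)
$\frac{1}{-235 + D{\left(29 \right)}} = \frac{1}{-235 + \left(84 + 12 \cdot 29\right)} = \frac{1}{-235 + \left(84 + 348\right)} = \frac{1}{-235 + 432} = \frac{1}{197}$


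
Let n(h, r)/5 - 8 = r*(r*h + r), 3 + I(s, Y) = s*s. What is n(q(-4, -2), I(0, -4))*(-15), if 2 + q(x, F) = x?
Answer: 2775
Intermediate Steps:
q(x, F) = -2 + x
I(s, Y) = -3 + s² (I(s, Y) = -3 + s*s = -3 + s²)
n(h, r) = 40 + 5*r*(r + h*r) (n(h, r) = 40 + 5*(r*(r*h + r)) = 40 + 5*(r*(h*r + r)) = 40 + 5*(r*(r + h*r)) = 40 + 5*r*(r + h*r))
n(q(-4, -2), I(0, -4))*(-15) = (40 + 5*(-3 + 0²)² + 5*(-2 - 4)*(-3 + 0²)²)*(-15) = (40 + 5*(-3 + 0)² + 5*(-6)*(-3 + 0)²)*(-15) = (40 + 5*(-3)² + 5*(-6)*(-3)²)*(-15) = (40 + 5*9 + 5*(-6)*9)*(-15) = (40 + 45 - 270)*(-15) = -185*(-15) = 2775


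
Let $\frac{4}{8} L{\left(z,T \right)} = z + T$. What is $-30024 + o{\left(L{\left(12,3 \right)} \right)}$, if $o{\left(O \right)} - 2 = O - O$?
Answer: $-30022$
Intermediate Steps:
$L{\left(z,T \right)} = 2 T + 2 z$ ($L{\left(z,T \right)} = 2 \left(z + T\right) = 2 \left(T + z\right) = 2 T + 2 z$)
$o{\left(O \right)} = 2$ ($o{\left(O \right)} = 2 + \left(O - O\right) = 2 + 0 = 2$)
$-30024 + o{\left(L{\left(12,3 \right)} \right)} = -30024 + 2 = -30022$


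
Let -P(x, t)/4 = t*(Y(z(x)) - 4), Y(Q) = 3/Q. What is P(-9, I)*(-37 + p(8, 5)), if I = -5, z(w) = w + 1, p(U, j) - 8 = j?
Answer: 2100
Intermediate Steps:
p(U, j) = 8 + j
z(w) = 1 + w
P(x, t) = -4*t*(-4 + 3/(1 + x)) (P(x, t) = -4*t*(3/(1 + x) - 4) = -4*t*(-4 + 3/(1 + x)))
P(-9, I)*(-37 + p(8, 5)) = (4*(-5)*(1 + 4*(-9))/(1 - 9))*(-37 + (8 + 5)) = (4*(-5)*(1 - 36)/(-8))*(-37 + 13) = (4*(-5)*(-1/8)*(-35))*(-24) = -175/2*(-24) = 2100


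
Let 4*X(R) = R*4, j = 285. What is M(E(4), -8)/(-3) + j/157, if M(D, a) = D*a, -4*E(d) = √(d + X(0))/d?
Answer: 698/471 ≈ 1.4820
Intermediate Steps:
X(R) = R (X(R) = (R*4)/4 = (4*R)/4 = R)
E(d) = -1/(4*√d) (E(d) = -√(d + 0)/(4*d) = -√d/(4*d) = -1/(4*√d))
M(E(4), -8)/(-3) + j/157 = (-1/(4*√4)*(-8))/(-3) + 285/157 = (-¼*½*(-8))*(-⅓) + 285*(1/157) = -⅛*(-8)*(-⅓) + 285/157 = 1*(-⅓) + 285/157 = -⅓ + 285/157 = 698/471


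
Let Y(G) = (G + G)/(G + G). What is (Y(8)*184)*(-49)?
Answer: -9016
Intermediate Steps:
Y(G) = 1 (Y(G) = (2*G)/((2*G)) = (2*G)*(1/(2*G)) = 1)
(Y(8)*184)*(-49) = (1*184)*(-49) = 184*(-49) = -9016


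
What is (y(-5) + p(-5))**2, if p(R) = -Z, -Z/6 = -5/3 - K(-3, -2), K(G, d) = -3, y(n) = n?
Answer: 9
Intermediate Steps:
Z = -8 (Z = -6*(-5/3 - 1*(-3)) = -6*(-5*1/3 + 3) = -6*(-5/3 + 3) = -6*4/3 = -8)
p(R) = 8 (p(R) = -1*(-8) = 8)
(y(-5) + p(-5))**2 = (-5 + 8)**2 = 3**2 = 9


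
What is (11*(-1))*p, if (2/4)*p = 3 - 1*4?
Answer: 22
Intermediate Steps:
p = -2 (p = 2*(3 - 1*4) = 2*(3 - 4) = 2*(-1) = -2)
(11*(-1))*p = (11*(-1))*(-2) = -11*(-2) = 22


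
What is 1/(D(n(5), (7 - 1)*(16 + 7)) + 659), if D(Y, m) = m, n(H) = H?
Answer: 1/797 ≈ 0.0012547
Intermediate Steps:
1/(D(n(5), (7 - 1)*(16 + 7)) + 659) = 1/((7 - 1)*(16 + 7) + 659) = 1/(6*23 + 659) = 1/(138 + 659) = 1/797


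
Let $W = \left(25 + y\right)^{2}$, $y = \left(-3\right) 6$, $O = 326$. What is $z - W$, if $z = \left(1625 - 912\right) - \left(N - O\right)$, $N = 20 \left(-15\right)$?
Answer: $1290$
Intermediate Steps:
$N = -300$
$y = -18$
$z = 1339$ ($z = \left(1625 - 912\right) + \left(326 - -300\right) = 713 + \left(326 + 300\right) = 713 + 626 = 1339$)
$W = 49$ ($W = \left(25 - 18\right)^{2} = 7^{2} = 49$)
$z - W = 1339 - 49 = 1290$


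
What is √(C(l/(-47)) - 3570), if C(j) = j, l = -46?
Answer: 8*I*√123187/47 ≈ 59.741*I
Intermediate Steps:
√(C(l/(-47)) - 3570) = √(-46/(-47) - 3570) = √(-46*(-1/47) - 3570) = √(46/47 - 3570) = √(-167744/47) = 8*I*√123187/47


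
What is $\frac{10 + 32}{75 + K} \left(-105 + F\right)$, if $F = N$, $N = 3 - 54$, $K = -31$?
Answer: $- \frac{1638}{11} \approx -148.91$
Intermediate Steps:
$N = -51$ ($N = 3 - 54 = -51$)
$F = -51$
$\frac{10 + 32}{75 + K} \left(-105 + F\right) = \frac{10 + 32}{75 - 31} \left(-105 - 51\right) = \frac{42}{44} \left(-156\right) = 42 \cdot \frac{1}{44} \left(-156\right) = \frac{21}{22} \left(-156\right) = - \frac{1638}{11}$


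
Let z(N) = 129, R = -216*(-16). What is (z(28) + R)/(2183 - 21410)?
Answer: -1195/6409 ≈ -0.18646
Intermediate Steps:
R = 3456
(z(28) + R)/(2183 - 21410) = (129 + 3456)/(2183 - 21410) = 3585/(-19227) = 3585*(-1/19227) = -1195/6409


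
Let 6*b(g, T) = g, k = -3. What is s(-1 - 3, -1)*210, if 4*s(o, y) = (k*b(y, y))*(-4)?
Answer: -105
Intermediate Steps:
b(g, T) = g/6
s(o, y) = y/2 (s(o, y) = (-y/2*(-4))/4 = (2*y)/4 = y/2)
s(-1 - 3, -1)*210 = ((1/2)*(-1))*210 = -1/2*210 = -105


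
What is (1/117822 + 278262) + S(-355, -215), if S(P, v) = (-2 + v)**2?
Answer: 38333505523/117822 ≈ 3.2535e+5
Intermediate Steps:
(1/117822 + 278262) + S(-355, -215) = (1/117822 + 278262) + (-2 - 215)**2 = (1/117822 + 278262) + (-217)**2 = 32785385365/117822 + 47089 = 38333505523/117822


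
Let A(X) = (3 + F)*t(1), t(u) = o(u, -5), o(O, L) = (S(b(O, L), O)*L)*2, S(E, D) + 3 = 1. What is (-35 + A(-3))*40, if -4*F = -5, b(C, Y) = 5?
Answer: 2000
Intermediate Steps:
F = 5/4 (F = -¼*(-5) = 5/4 ≈ 1.2500)
S(E, D) = -2 (S(E, D) = -3 + 1 = -2)
o(O, L) = -4*L (o(O, L) = -2*L*2 = -4*L)
t(u) = 20 (t(u) = -4*(-5) = 20)
A(X) = 85 (A(X) = (3 + 5/4)*20 = (17/4)*20 = 85)
(-35 + A(-3))*40 = (-35 + 85)*40 = 50*40 = 2000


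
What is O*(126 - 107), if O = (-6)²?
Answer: 684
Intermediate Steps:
O = 36
O*(126 - 107) = 36*(126 - 107) = 36*19 = 684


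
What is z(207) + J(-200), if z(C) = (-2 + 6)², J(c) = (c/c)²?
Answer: 17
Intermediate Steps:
J(c) = 1 (J(c) = 1² = 1)
z(C) = 16 (z(C) = 4² = 16)
z(207) + J(-200) = 16 + 1 = 17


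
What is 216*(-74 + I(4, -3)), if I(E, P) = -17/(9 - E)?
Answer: -83592/5 ≈ -16718.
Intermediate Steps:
216*(-74 + I(4, -3)) = 216*(-74 + 17/(-9 + 4)) = 216*(-74 + 17/(-5)) = 216*(-74 + 17*(-1/5)) = 216*(-74 - 17/5) = 216*(-387/5) = -83592/5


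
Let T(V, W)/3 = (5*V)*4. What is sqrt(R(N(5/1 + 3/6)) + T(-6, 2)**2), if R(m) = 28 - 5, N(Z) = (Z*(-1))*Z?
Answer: 13*sqrt(767) ≈ 360.03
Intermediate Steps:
T(V, W) = 60*V (T(V, W) = 3*((5*V)*4) = 3*(20*V) = 60*V)
N(Z) = -Z**2 (N(Z) = (-Z)*Z = -Z**2)
R(m) = 23
sqrt(R(N(5/1 + 3/6)) + T(-6, 2)**2) = sqrt(23 + (60*(-6))**2) = sqrt(23 + (-360)**2) = sqrt(23 + 129600) = sqrt(129623) = 13*sqrt(767)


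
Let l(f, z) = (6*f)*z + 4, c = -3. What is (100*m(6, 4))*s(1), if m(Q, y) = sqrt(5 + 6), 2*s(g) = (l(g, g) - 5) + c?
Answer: 100*sqrt(11) ≈ 331.66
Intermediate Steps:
l(f, z) = 4 + 6*f*z (l(f, z) = 6*f*z + 4 = 4 + 6*f*z)
s(g) = -2 + 3*g**2 (s(g) = (((4 + 6*g*g) - 5) - 3)/2 = (((4 + 6*g**2) - 5) - 3)/2 = ((-1 + 6*g**2) - 3)/2 = (-4 + 6*g**2)/2 = -2 + 3*g**2)
m(Q, y) = sqrt(11)
(100*m(6, 4))*s(1) = (100*sqrt(11))*(-2 + 3*1**2) = (100*sqrt(11))*(-2 + 3*1) = (100*sqrt(11))*(-2 + 3) = (100*sqrt(11))*1 = 100*sqrt(11)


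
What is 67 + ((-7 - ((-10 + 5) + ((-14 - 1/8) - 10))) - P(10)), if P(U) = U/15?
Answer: 2123/24 ≈ 88.458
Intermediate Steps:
P(U) = U/15 (P(U) = U*(1/15) = U/15)
67 + ((-7 - ((-10 + 5) + ((-14 - 1/8) - 10))) - P(10)) = 67 + ((-7 - ((-10 + 5) + ((-14 - 1/8) - 10))) - 10/15) = 67 + ((-7 - (-5 + ((-14 - 1*⅛) - 10))) - 1*⅔) = 67 + ((-7 - (-5 + ((-14 - ⅛) - 10))) - ⅔) = 67 + ((-7 - (-5 + (-113/8 - 10))) - ⅔) = 67 + ((-7 - (-5 - 193/8)) - ⅔) = 67 + ((-7 - 1*(-233/8)) - ⅔) = 67 + ((-7 + 233/8) - ⅔) = 67 + (177/8 - ⅔) = 67 + 515/24 = 2123/24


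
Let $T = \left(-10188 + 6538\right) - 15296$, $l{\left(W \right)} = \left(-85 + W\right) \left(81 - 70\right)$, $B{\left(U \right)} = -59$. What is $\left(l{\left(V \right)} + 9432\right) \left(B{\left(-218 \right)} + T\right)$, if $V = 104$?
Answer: $-183227205$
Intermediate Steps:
$l{\left(W \right)} = -935 + 11 W$ ($l{\left(W \right)} = \left(-85 + W\right) 11 = -935 + 11 W$)
$T = -18946$ ($T = -3650 - 15296 = -18946$)
$\left(l{\left(V \right)} + 9432\right) \left(B{\left(-218 \right)} + T\right) = \left(\left(-935 + 11 \cdot 104\right) + 9432\right) \left(-59 - 18946\right) = \left(\left(-935 + 1144\right) + 9432\right) \left(-19005\right) = \left(209 + 9432\right) \left(-19005\right) = 9641 \left(-19005\right) = -183227205$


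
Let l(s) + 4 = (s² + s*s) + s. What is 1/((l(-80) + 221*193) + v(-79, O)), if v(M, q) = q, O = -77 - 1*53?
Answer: 1/55239 ≈ 1.8103e-5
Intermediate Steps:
O = -130 (O = -77 - 53 = -130)
l(s) = -4 + s + 2*s² (l(s) = -4 + ((s² + s*s) + s) = -4 + ((s² + s²) + s) = -4 + (2*s² + s) = -4 + (s + 2*s²) = -4 + s + 2*s²)
1/((l(-80) + 221*193) + v(-79, O)) = 1/(((-4 - 80 + 2*(-80)²) + 221*193) - 130) = 1/(((-4 - 80 + 2*6400) + 42653) - 130) = 1/(((-4 - 80 + 12800) + 42653) - 130) = 1/((12716 + 42653) - 130) = 1/(55369 - 130) = 1/55239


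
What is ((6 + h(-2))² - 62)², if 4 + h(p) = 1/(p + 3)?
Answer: 2809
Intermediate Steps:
h(p) = -4 + 1/(3 + p) (h(p) = -4 + 1/(p + 3) = -4 + 1/(3 + p))
((6 + h(-2))² - 62)² = ((6 + (-11 - 4*(-2))/(3 - 2))² - 62)² = ((6 + (-11 + 8)/1)² - 62)² = ((6 + 1*(-3))² - 62)² = ((6 - 3)² - 62)² = (3² - 62)² = (9 - 62)² = (-53)² = 2809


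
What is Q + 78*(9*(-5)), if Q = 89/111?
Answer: -389521/111 ≈ -3509.2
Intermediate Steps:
Q = 89/111 (Q = 89*(1/111) = 89/111 ≈ 0.80180)
Q + 78*(9*(-5)) = 89/111 + 78*(9*(-5)) = 89/111 + 78*(-45) = 89/111 - 3510 = -389521/111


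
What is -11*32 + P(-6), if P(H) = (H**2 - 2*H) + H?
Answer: -310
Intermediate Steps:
P(H) = H**2 - H
-11*32 + P(-6) = -11*32 - 6*(-1 - 6) = -352 - 6*(-7) = -352 + 42 = -310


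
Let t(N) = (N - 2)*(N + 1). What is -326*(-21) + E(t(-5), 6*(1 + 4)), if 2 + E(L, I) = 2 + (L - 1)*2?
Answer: 6900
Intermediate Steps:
t(N) = (1 + N)*(-2 + N) (t(N) = (-2 + N)*(1 + N) = (1 + N)*(-2 + N))
E(L, I) = -2 + 2*L (E(L, I) = -2 + (2 + (L - 1)*2) = -2 + (2 + (-1 + L)*2) = -2 + (2 + (-2 + 2*L)) = -2 + 2*L)
-326*(-21) + E(t(-5), 6*(1 + 4)) = -326*(-21) + (-2 + 2*(-2 + (-5)**2 - 1*(-5))) = 6846 + (-2 + 2*(-2 + 25 + 5)) = 6846 + (-2 + 2*28) = 6846 + (-2 + 56) = 6846 + 54 = 6900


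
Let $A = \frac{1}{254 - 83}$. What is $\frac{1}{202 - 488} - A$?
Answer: $- \frac{457}{48906} \approx -0.0093445$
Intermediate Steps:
$A = \frac{1}{171} \approx 0.005848$
$\frac{1}{202 - 488} - A = \frac{1}{202 - 488} - \frac{1}{171} = \frac{1}{-286} - \frac{1}{171} = - \frac{1}{286} - \frac{1}{171} = - \frac{457}{48906}$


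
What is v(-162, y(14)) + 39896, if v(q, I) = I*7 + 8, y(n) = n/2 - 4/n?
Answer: 39951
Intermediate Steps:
y(n) = n/2 - 4/n (y(n) = n*(½) - 4/n = n/2 - 4/n)
v(q, I) = 8 + 7*I (v(q, I) = 7*I + 8 = 8 + 7*I)
v(-162, y(14)) + 39896 = (8 + 7*((½)*14 - 4/14)) + 39896 = (8 + 7*(7 - 4*1/14)) + 39896 = (8 + 7*(7 - 2/7)) + 39896 = (8 + 7*(47/7)) + 39896 = (8 + 47) + 39896 = 55 + 39896 = 39951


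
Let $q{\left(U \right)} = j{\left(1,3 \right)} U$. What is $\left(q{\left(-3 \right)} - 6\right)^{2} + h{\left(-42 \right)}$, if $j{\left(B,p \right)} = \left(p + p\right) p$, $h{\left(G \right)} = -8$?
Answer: $3592$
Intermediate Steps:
$j{\left(B,p \right)} = 2 p^{2}$ ($j{\left(B,p \right)} = 2 p p = 2 p^{2}$)
$q{\left(U \right)} = 18 U$ ($q{\left(U \right)} = 2 \cdot 3^{2} U = 2 \cdot 9 U = 18 U$)
$\left(q{\left(-3 \right)} - 6\right)^{2} + h{\left(-42 \right)} = \left(18 \left(-3\right) - 6\right)^{2} - 8 = \left(-54 - 6\right)^{2} - 8 = \left(-60\right)^{2} - 8 = 3600 - 8 = 3592$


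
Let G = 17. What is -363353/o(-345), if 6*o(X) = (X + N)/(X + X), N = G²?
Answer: -376070355/14 ≈ -2.6862e+7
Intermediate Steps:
N = 289 (N = 17² = 289)
o(X) = (289 + X)/(12*X) (o(X) = ((X + 289)/(X + X))/6 = ((289 + X)/((2*X)))/6 = ((289 + X)*(1/(2*X)))/6 = ((289 + X)/(2*X))/6 = (289 + X)/(12*X))
-363353/o(-345) = -363353*(-4140/(289 - 345)) = -363353/((1/12)*(-1/345)*(-56)) = -363353/14/1035 = -363353*1035/14 = -376070355/14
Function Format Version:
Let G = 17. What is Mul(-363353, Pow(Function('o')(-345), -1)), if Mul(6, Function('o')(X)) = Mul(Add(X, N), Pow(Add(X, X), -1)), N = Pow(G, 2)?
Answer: Rational(-376070355, 14) ≈ -2.6862e+7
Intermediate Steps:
N = 289 (N = Pow(17, 2) = 289)
Function('o')(X) = Mul(Rational(1, 12), Pow(X, -1), Add(289, X)) (Function('o')(X) = Mul(Rational(1, 6), Mul(Add(X, 289), Pow(Add(X, X), -1))) = Mul(Rational(1, 6), Mul(Add(289, X), Pow(Mul(2, X), -1))) = Mul(Rational(1, 6), Mul(Add(289, X), Mul(Rational(1, 2), Pow(X, -1)))) = Mul(Rational(1, 6), Mul(Rational(1, 2), Pow(X, -1), Add(289, X))) = Mul(Rational(1, 12), Pow(X, -1), Add(289, X)))
Mul(-363353, Pow(Function('o')(-345), -1)) = Mul(-363353, Pow(Mul(Rational(1, 12), Pow(-345, -1), Add(289, -345)), -1)) = Mul(-363353, Pow(Mul(Rational(1, 12), Rational(-1, 345), -56), -1)) = Mul(-363353, Pow(Rational(14, 1035), -1)) = Mul(-363353, Rational(1035, 14)) = Rational(-376070355, 14)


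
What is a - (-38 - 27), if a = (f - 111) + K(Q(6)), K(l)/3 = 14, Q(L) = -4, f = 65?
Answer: 61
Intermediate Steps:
K(l) = 42 (K(l) = 3*14 = 42)
a = -4 (a = (65 - 111) + 42 = -46 + 42 = -4)
a - (-38 - 27) = -4 - (-38 - 27) = -4 - 1*(-65) = -4 + 65 = 61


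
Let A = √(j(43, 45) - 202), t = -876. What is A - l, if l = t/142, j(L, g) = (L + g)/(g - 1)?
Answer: 438/71 + 10*I*√2 ≈ 6.169 + 14.142*I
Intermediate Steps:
j(L, g) = (L + g)/(-1 + g)
A = 10*I*√2 (A = √((43 + 45)/(-1 + 45) - 202) = √(88/44 - 202) = √((1/44)*88 - 202) = √(2 - 202) = √(-200) = 10*I*√2 ≈ 14.142*I)
l = -438/71 (l = -876/142 = -876*1/142 = -438/71 ≈ -6.1690)
A - l = 10*I*√2 - 1*(-438/71) = 10*I*√2 + 438/71 = 438/71 + 10*I*√2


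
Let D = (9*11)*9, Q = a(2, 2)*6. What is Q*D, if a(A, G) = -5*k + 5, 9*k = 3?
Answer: 17820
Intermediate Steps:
k = ⅓ (k = (⅑)*3 = ⅓ ≈ 0.33333)
a(A, G) = 10/3 (a(A, G) = -5*⅓ + 5 = -5/3 + 5 = 10/3)
Q = 20 (Q = (10/3)*6 = 20)
D = 891 (D = 99*9 = 891)
Q*D = 20*891 = 17820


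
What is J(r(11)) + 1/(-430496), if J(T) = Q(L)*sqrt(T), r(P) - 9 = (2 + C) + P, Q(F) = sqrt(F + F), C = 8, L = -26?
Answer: -1/430496 + 2*I*sqrt(390) ≈ -2.3229e-6 + 39.497*I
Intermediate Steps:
Q(F) = sqrt(2)*sqrt(F) (Q(F) = sqrt(2*F) = sqrt(2)*sqrt(F))
r(P) = 19 + P (r(P) = 9 + ((2 + 8) + P) = 9 + (10 + P) = 19 + P)
J(T) = 2*I*sqrt(13)*sqrt(T) (J(T) = (sqrt(2)*sqrt(-26))*sqrt(T) = (sqrt(2)*(I*sqrt(26)))*sqrt(T) = (2*I*sqrt(13))*sqrt(T) = 2*I*sqrt(13)*sqrt(T))
J(r(11)) + 1/(-430496) = 2*I*sqrt(13)*sqrt(19 + 11) + 1/(-430496) = 2*I*sqrt(13)*sqrt(30) - 1/430496 = 2*I*sqrt(390) - 1/430496 = -1/430496 + 2*I*sqrt(390)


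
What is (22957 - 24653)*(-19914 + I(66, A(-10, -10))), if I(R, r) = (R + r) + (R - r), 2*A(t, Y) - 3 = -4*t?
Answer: 33550272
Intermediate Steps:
A(t, Y) = 3/2 - 2*t (A(t, Y) = 3/2 + (-4*t)/2 = 3/2 - 2*t)
I(R, r) = 2*R
(22957 - 24653)*(-19914 + I(66, A(-10, -10))) = (22957 - 24653)*(-19914 + 2*66) = -1696*(-19914 + 132) = -1696*(-19782) = 33550272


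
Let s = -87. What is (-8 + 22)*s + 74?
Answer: -1144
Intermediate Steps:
(-8 + 22)*s + 74 = (-8 + 22)*(-87) + 74 = 14*(-87) + 74 = -1218 + 74 = -1144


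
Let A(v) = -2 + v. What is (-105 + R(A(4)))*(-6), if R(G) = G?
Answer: 618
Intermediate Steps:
(-105 + R(A(4)))*(-6) = (-105 + (-2 + 4))*(-6) = (-105 + 2)*(-6) = -103*(-6) = 618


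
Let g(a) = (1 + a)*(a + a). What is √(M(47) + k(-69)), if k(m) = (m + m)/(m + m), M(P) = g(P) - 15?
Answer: √4498 ≈ 67.067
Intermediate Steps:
g(a) = 2*a*(1 + a) (g(a) = (1 + a)*(2*a) = 2*a*(1 + a))
M(P) = -15 + 2*P*(1 + P) (M(P) = 2*P*(1 + P) - 15 = -15 + 2*P*(1 + P))
k(m) = 1 (k(m) = (2*m)/((2*m)) = (2*m)*(1/(2*m)) = 1)
√(M(47) + k(-69)) = √((-15 + 2*47*(1 + 47)) + 1) = √((-15 + 2*47*48) + 1) = √((-15 + 4512) + 1) = √(4497 + 1) = √4498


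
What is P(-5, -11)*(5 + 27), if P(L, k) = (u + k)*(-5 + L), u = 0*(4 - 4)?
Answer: 3520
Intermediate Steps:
u = 0 (u = 0*0 = 0)
P(L, k) = k*(-5 + L) (P(L, k) = (0 + k)*(-5 + L) = k*(-5 + L))
P(-5, -11)*(5 + 27) = (-11*(-5 - 5))*(5 + 27) = -11*(-10)*32 = 110*32 = 3520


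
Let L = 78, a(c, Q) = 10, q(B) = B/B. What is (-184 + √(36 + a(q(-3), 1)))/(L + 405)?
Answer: -8/21 + √46/483 ≈ -0.36691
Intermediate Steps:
q(B) = 1
(-184 + √(36 + a(q(-3), 1)))/(L + 405) = (-184 + √(36 + 10))/(78 + 405) = (-184 + √46)/483 = (-184 + √46)*(1/483) = -8/21 + √46/483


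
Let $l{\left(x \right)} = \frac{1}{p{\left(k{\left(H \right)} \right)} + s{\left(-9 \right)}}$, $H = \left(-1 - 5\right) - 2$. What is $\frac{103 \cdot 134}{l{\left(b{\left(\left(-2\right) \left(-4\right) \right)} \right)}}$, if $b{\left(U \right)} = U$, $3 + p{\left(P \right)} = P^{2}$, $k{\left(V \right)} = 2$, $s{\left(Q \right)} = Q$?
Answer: $-110416$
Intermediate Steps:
$H = -8$ ($H = -6 - 2 = -8$)
$p{\left(P \right)} = -3 + P^{2}$
$l{\left(x \right)} = - \frac{1}{8}$ ($l{\left(x \right)} = \frac{1}{\left(-3 + 2^{2}\right) - 9} = \frac{1}{\left(-3 + 4\right) - 9} = \frac{1}{1 - 9} = \frac{1}{-8} = - \frac{1}{8}$)
$\frac{103 \cdot 134}{l{\left(b{\left(\left(-2\right) \left(-4\right) \right)} \right)}} = \frac{103 \cdot 134}{- \frac{1}{8}} = 13802 \left(-8\right) = -110416$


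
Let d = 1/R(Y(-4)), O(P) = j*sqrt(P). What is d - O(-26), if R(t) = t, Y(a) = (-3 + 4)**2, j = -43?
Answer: 1 + 43*I*sqrt(26) ≈ 1.0 + 219.26*I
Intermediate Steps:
Y(a) = 1 (Y(a) = 1**2 = 1)
O(P) = -43*sqrt(P)
d = 1 (d = 1/1 = 1)
d - O(-26) = 1 - (-43)*sqrt(-26) = 1 - (-43)*I*sqrt(26) = 1 + 43*I*sqrt(26)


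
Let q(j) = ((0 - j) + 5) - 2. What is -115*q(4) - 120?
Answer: -5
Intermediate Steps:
q(j) = 3 - j (q(j) = (-j + 5) - 2 = (5 - j) - 2 = 3 - j)
-115*q(4) - 120 = -115*(3 - 1*4) - 120 = -115*(3 - 4) - 120 = -115*(-1) - 120 = 115 - 120 = -5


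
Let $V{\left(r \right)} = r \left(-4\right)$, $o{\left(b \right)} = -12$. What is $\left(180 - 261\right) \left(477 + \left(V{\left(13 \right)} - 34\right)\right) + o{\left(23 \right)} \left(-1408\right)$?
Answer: $-14775$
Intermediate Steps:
$V{\left(r \right)} = - 4 r$
$\left(180 - 261\right) \left(477 + \left(V{\left(13 \right)} - 34\right)\right) + o{\left(23 \right)} \left(-1408\right) = \left(180 - 261\right) \left(477 - 86\right) - -16896 = - 81 \left(477 - 86\right) + 16896 = \left(-81\right) 391 + 16896 = -31671 + 16896 = -14775$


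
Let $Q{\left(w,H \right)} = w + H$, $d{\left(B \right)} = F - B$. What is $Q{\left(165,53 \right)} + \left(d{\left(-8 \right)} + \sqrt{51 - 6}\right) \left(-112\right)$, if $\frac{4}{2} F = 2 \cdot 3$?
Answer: $-1014 - 336 \sqrt{5} \approx -1765.3$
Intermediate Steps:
$F = 3$ ($F = \frac{2 \cdot 3}{2} = \frac{1}{2} \cdot 6 = 3$)
$d{\left(B \right)} = 3 - B$
$Q{\left(w,H \right)} = H + w$
$Q{\left(165,53 \right)} + \left(d{\left(-8 \right)} + \sqrt{51 - 6}\right) \left(-112\right) = \left(53 + 165\right) + \left(\left(3 - -8\right) + \sqrt{51 - 6}\right) \left(-112\right) = 218 + \left(\left(3 + 8\right) + \sqrt{45}\right) \left(-112\right) = 218 + \left(11 + 3 \sqrt{5}\right) \left(-112\right) = 218 - \left(1232 + 336 \sqrt{5}\right) = -1014 - 336 \sqrt{5}$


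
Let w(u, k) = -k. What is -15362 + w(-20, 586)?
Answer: -15948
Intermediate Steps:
-15362 + w(-20, 586) = -15362 - 1*586 = -15362 - 586 = -15948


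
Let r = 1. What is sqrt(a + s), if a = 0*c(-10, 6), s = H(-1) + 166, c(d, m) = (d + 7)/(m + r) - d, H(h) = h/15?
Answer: sqrt(37335)/15 ≈ 12.882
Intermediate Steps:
H(h) = h/15 (H(h) = h*(1/15) = h/15)
c(d, m) = -d + (7 + d)/(1 + m) (c(d, m) = (d + 7)/(m + 1) - d = (7 + d)/(1 + m) - d = -d + (7 + d)/(1 + m))
s = 2489/15 (s = (1/15)*(-1) + 166 = -1/15 + 166 = 2489/15 ≈ 165.93)
a = 0 (a = 0*((7 - 1*(-10)*6)/(1 + 6)) = 0*((7 + 60)/7) = 0*((1/7)*67) = 0*(67/7) = 0)
sqrt(a + s) = sqrt(0 + 2489/15) = sqrt(2489/15) = sqrt(37335)/15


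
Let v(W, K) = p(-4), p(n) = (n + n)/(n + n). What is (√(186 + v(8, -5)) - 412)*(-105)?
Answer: 43260 - 105*√187 ≈ 41824.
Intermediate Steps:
p(n) = 1 (p(n) = (2*n)/((2*n)) = (2*n)*(1/(2*n)) = 1)
v(W, K) = 1
(√(186 + v(8, -5)) - 412)*(-105) = (√(186 + 1) - 412)*(-105) = (√187 - 412)*(-105) = (-412 + √187)*(-105) = 43260 - 105*√187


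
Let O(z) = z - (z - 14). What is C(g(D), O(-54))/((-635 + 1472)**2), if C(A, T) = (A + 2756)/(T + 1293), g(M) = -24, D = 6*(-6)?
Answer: 2732/915643683 ≈ 2.9837e-6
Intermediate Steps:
O(z) = 14 (O(z) = z - (-14 + z) = z + (14 - z) = 14)
D = -36
C(A, T) = (2756 + A)/(1293 + T)
C(g(D), O(-54))/((-635 + 1472)**2) = ((2756 - 24)/(1293 + 14))/((-635 + 1472)**2) = (2732/1307)/(837**2) = ((1/1307)*2732)/700569 = (2732/1307)*(1/700569) = 2732/915643683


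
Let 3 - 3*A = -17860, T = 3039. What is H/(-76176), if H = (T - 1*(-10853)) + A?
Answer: -59539/228528 ≈ -0.26053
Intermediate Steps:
A = 17863/3 (A = 1 - 1/3*(-17860) = 1 + 17860/3 = 17863/3 ≈ 5954.3)
H = 59539/3 (H = (3039 - 1*(-10853)) + 17863/3 = (3039 + 10853) + 17863/3 = 13892 + 17863/3 = 59539/3 ≈ 19846.)
H/(-76176) = (59539/3)/(-76176) = (59539/3)*(-1/76176) = -59539/228528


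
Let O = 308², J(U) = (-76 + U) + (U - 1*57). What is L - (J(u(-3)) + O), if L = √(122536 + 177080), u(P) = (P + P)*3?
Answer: -94695 + 4*√18726 ≈ -94148.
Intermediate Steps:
u(P) = 6*P (u(P) = (2*P)*3 = 6*P)
J(U) = -133 + 2*U (J(U) = (-76 + U) + (U - 57) = (-76 + U) + (-57 + U) = -133 + 2*U)
O = 94864
L = 4*√18726 (L = √299616 = 4*√18726 ≈ 547.37)
L - (J(u(-3)) + O) = 4*√18726 - ((-133 + 2*(6*(-3))) + 94864) = 4*√18726 - ((-133 + 2*(-18)) + 94864) = 4*√18726 - ((-133 - 36) + 94864) = 4*√18726 - (-169 + 94864) = 4*√18726 - 1*94695 = 4*√18726 - 94695 = -94695 + 4*√18726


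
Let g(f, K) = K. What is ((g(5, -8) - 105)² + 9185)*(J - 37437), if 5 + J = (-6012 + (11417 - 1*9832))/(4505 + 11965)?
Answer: -2256410777053/2745 ≈ -8.2201e+8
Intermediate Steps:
J = -86777/16470 (J = -5 + (-6012 + (11417 - 1*9832))/(4505 + 11965) = -5 + (-6012 + (11417 - 9832))/16470 = -5 + (-6012 + 1585)*(1/16470) = -5 - 4427*1/16470 = -5 - 4427/16470 = -86777/16470 ≈ -5.2688)
((g(5, -8) - 105)² + 9185)*(J - 37437) = ((-8 - 105)² + 9185)*(-86777/16470 - 37437) = ((-113)² + 9185)*(-616674167/16470) = (12769 + 9185)*(-616674167/16470) = 21954*(-616674167/16470) = -2256410777053/2745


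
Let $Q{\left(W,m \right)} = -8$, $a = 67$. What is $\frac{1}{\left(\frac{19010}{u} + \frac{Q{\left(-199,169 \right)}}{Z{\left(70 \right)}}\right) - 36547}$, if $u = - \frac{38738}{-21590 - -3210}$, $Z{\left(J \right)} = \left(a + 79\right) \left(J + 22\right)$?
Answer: $- \frac{32520551}{895204106666} \approx -3.6328 \cdot 10^{-5}$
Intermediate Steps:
$Z{\left(J \right)} = 3212 + 146 J$ ($Z{\left(J \right)} = \left(67 + 79\right) \left(J + 22\right) = 146 \left(22 + J\right) = 3212 + 146 J$)
$u = \frac{19369}{9190}$ ($u = - \frac{38738}{-21590 + 3210} = - \frac{38738}{-18380} = \left(-38738\right) \left(- \frac{1}{18380}\right) = \frac{19369}{9190} \approx 2.1076$)
$\frac{1}{\left(\frac{19010}{u} + \frac{Q{\left(-199,169 \right)}}{Z{\left(70 \right)}}\right) - 36547} = \frac{1}{\left(\frac{19010}{\frac{19369}{9190}} - \frac{8}{3212 + 146 \cdot 70}\right) - 36547} = \frac{1}{\left(19010 \cdot \frac{9190}{19369} - \frac{8}{3212 + 10220}\right) - 36547} = \frac{1}{\left(\frac{174701900}{19369} - \frac{8}{13432}\right) - 36547} = \frac{1}{\left(\frac{174701900}{19369} - \frac{1}{1679}\right) - 36547} = \frac{1}{\frac{293324470731}{32520551} - 36547} = \frac{1}{- \frac{895204106666}{32520551}} = - \frac{32520551}{895204106666}$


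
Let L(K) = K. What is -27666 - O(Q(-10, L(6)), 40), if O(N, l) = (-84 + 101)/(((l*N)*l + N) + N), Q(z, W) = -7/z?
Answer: -155123347/5607 ≈ -27666.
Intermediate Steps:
O(N, l) = 17/(2*N + N*l²) (O(N, l) = 17/(((N*l)*l + N) + N) = 17/((N*l² + N) + N) = 17/((N + N*l²) + N) = 17/(2*N + N*l²))
-27666 - O(Q(-10, L(6)), 40) = -27666 - 17/(((-7/(-10)))*(2 + 40²)) = -27666 - 17/(((-7*(-⅒)))*(2 + 1600)) = -27666 - 17/(7/10*1602) = -27666 - 17*10/(7*1602) = -27666 - 1*85/5607 = -27666 - 85/5607 = -155123347/5607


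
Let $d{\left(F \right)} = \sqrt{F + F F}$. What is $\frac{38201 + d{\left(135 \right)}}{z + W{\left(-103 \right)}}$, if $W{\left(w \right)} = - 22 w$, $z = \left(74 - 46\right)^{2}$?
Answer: $\frac{38201}{3050} + \frac{3 \sqrt{510}}{1525} \approx 12.569$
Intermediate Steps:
$d{\left(F \right)} = \sqrt{F + F^{2}}$
$z = 784$ ($z = 28^{2} = 784$)
$\frac{38201 + d{\left(135 \right)}}{z + W{\left(-103 \right)}} = \frac{38201 + \sqrt{135 \left(1 + 135\right)}}{784 - -2266} = \frac{38201 + \sqrt{135 \cdot 136}}{784 + 2266} = \frac{38201 + \sqrt{18360}}{3050} = \left(38201 + 6 \sqrt{510}\right) \frac{1}{3050} = \frac{38201}{3050} + \frac{3 \sqrt{510}}{1525}$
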